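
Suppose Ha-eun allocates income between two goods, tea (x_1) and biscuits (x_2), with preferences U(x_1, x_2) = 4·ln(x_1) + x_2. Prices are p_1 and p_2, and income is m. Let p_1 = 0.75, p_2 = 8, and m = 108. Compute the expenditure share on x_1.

share on x_1 = 0.2963

Set MRS = p_1/p_2: (4/x_1)/1 = p_1/p_2.
So x_1*(p_1,p_2) = 4·p_2/p_1, independent of income; and x_2* = (m − 4·p_2)/p_2.
At the given prices: x_1* = 4·8/0.75 = 42.6667, and x_2* = 9.5.
Expenditure on x_1: 0.75·42.6667 = 32; share = 0.2963.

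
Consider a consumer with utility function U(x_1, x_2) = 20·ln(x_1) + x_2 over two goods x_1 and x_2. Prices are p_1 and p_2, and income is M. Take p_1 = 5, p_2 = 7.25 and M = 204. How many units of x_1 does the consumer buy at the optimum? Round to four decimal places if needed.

MU_x_1 = 20/x_1, MU_x_2 = 1. Tangency: 20/x_1 = p_1/p_2.
So x_1*(p_1,p_2) = 20·p_2/p_1, independent of income; and x_2* = (M − 20·p_2)/p_2.
At the given prices: x_1* = 20·7.25/5 = 29.

x_1* = 29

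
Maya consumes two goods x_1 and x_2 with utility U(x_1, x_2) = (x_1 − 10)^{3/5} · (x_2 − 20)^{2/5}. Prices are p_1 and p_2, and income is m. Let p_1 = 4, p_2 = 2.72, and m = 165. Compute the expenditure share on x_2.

This is Cobb-Douglas in (x_1−10, x_2−20): tangency gives 0.6·p_2·(x_2−20) = 0.4·p_1·(x_1−10).
After buying the subsistence bundle (10, 20), a share 0.6 of the remaining income goes to x_1: x_1* = 10 + 0.6·(m − 10p_1 − 20p_2)/p_1.
Discretionary income = 165 − 10·4 − 20·2.72 = 70.6; x_1* = 10 + 0.6·70.6/4 = 20.59; x_2* = 20 + 0.4·70.6/2.72 = 30.3824.
Expenditure on x_2: 2.72·30.3824 = 82.64; share = 0.5008.

share on x_2 = 0.5008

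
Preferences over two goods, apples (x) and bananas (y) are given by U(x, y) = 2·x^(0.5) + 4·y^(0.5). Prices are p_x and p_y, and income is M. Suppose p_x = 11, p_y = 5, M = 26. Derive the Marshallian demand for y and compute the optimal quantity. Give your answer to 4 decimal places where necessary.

MRS = MU_x/MU_y = (1/2)·(y/x)^(0.5). Set equal to p_x/p_y.
Hence y/x = (2·p_x/p_y)^(1/(0.5)), i.e. raised to the 2 power.
Substitute y = (y/x)·x into the budget: x* = M/(p_x + p_y·(y/x)).
Numerically y/x = 19.36, so x* = 26/(11 + 5·19.36) = 0.2412 and y* = 19.36·0.2412 = 4.6694.

y* = 4.6694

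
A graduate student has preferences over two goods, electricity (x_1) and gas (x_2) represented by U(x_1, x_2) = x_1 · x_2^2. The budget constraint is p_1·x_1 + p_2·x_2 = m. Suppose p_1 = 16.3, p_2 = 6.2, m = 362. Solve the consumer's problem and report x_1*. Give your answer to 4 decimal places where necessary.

At p_1=16.3, p_2=6.2, m=362: x_1* = 1/3·362/16.3 = 7.4029.

x_1* = 7.4029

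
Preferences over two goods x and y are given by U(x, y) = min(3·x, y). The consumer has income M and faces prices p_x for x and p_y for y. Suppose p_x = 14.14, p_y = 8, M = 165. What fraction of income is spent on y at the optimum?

share on y = 0.6293

Leontief preferences: the optimum is at the kink where x/1 = y/3, i.e. y = 3·x.
Budget: p_x·x + p_y·3·x = M, so (p_x + 3·p_y)·x = M.
Demand: x*(p_x,p_y,M) = M/(p_x + 3·p_y), y* = 3·M/(p_x + 3·p_y).
Here 14.14 + 3·8 = 38.14, giving x* = 4.3262 and y* = 12.9785.
Expenditure on y: 8·12.9785 = 103.828; share = 0.6293.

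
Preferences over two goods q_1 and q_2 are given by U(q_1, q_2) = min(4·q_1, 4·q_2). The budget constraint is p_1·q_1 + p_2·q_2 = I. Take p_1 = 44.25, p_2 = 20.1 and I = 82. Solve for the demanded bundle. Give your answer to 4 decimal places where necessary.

q_1* = 1.2743, q_2* = 1.2743

Leontief preferences: the optimum is at the kink where q_1/4 = q_2/4, i.e. q_2 = q_1.
Budget: p_1·q_1 + p_2·q_1 = I, so (4·p_1 + 4·p_2)·q_1 = 4·I.
Demand: q_1*(p_1,p_2,I) = 4·I/(4·p_1 + 4·p_2), q_2* = 4·I/(4·p_1 + 4·p_2).
Here 4·44.25 + 4·20.1 = 257.4, giving q_1* = 1.2743 and q_2* = 1.2743.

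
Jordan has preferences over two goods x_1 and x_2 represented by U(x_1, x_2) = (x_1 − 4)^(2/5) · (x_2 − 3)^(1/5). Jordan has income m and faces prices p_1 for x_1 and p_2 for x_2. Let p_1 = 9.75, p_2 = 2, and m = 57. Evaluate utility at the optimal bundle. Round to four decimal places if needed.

V = 1.0613

This is Cobb-Douglas in (x_1−4, x_2−3): tangency gives 0.4·p_2·(x_2−3) = 0.2·p_1·(x_1−4).
After buying the subsistence bundle (4, 3), a share 2/3 of the remaining income goes to x_1: x_1* = 4 + 2/3·(m − 4p_1 − 3p_2)/p_1.
Discretionary income = 57 − 4·9.75 − 3·2 = 12; x_1* = 4 + 2/3·12/9.75 = 4.8205; x_2* = 3 + 1/3·12/2 = 5.
Utility at the optimum: U(4.8205, 5) = 1.0613.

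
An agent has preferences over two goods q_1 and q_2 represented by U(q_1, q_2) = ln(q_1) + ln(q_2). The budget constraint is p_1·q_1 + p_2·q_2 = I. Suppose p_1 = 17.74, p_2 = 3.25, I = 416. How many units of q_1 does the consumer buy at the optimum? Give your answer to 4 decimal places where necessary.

Tangency: MRS = q_2/q_1 = p_1/p_2.
Rearranging, p_2·q_2 = p_1·q_1. Substituting into the budget gives p_1·q_1·(1 + 1) = I.
Demand: q_1*(p_1,p_2,I) = 0.5·I/p_1 and q_2* = 0.5·I/p_2.
At p_1=17.74, p_2=3.25, I=416: q_1* = 0.5·416/17.74 = 11.7249.

q_1* = 11.7249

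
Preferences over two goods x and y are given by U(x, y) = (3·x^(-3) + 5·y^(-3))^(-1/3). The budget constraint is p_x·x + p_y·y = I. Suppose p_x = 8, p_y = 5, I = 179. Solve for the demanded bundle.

From the CES first-order condition, (3/5)·(y/x)^(4) = p_x/p_y.
Solve for the ratio: y/x = [(5/3)·p_x/p_y]^(0.25).
Substitute y = (y/x)·x into the budget: x* = I/(p_x + p_y·(y/x)).
Numerically y/x = 1.277886, so x* = 179/(8 + 5·1.277886) = 12.4397 and y* = 1.277886·12.4397 = 15.8965.

x* = 12.4397, y* = 15.8965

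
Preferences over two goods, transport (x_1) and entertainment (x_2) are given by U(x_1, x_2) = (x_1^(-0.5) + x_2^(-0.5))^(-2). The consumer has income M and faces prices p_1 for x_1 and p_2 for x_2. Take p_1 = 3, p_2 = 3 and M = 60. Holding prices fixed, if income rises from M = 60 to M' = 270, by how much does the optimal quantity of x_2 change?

Δx_2* = 35

MRS = MU_x_1/MU_x_2 = (x_2/x_1)^(1.5). Set equal to p_1/p_2.
Hence x_2/x_1 = (p_1/p_2)^(1/(1.5)), i.e. raised to the 2/3 power.
With the ratio pinned down, the budget gives x_1* = M/(p_1 + p_2·(x_2/x_1)) and x_2* = (x_2/x_1)·x_1*.
Numerically x_2/x_1 = 1, so x_1* = 60/(3 + 3·1) = 10 and x_2* = 1·10 = 10.
At M' = 270: x_2* = 45. Change: 45 − 10 = 35.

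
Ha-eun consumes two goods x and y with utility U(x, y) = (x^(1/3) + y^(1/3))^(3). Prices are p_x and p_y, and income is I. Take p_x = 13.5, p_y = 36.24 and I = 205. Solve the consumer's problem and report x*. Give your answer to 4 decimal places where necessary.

MU_x ∝ x^(-2/3), MU_y ∝ y^(-2/3), so MRS = (y/x)^(2/3) = p_x/p_y.
Solve for the ratio: y/x = [p_x/p_y]^(1.5).
With the ratio pinned down, the budget gives x* = I/(p_x + p_y·(y/x)) and y* = (y/x)·x*.
Numerically y/x = 0.227362, so x* = 205/(13.5 + 36.24·0.227362) = 9.4298.

x* = 9.4298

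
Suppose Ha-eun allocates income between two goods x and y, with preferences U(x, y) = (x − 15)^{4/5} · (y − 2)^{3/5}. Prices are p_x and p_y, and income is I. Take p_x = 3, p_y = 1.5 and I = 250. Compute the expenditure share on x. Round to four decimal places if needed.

share on x = 0.6417

This is Cobb-Douglas in (x−15, y−2): tangency gives 0.8·p_y·(y−2) = 0.6·p_x·(x−15).
After buying the subsistence bundle (15, 2), a share 4/7 of the remaining income goes to x: x* = 15 + 4/7·(I − 15p_x − 2p_y)/p_x.
Discretionary income = 250 − 15·3 − 2·1.5 = 202; x* = 15 + 4/7·202/3 = 53.4762; y* = 2 + 3/7·202/1.5 = 59.7143.
Expenditure on x: 3·53.4762 = 160.4286; share = 0.6417.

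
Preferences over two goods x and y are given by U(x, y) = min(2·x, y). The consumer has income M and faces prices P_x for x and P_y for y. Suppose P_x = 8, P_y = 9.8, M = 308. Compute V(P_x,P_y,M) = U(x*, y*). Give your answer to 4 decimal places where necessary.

V = 22.3188

With perfect complements, no substitution: consume in ratio x:y = 1:2.
Budget: P_x·x + P_y·2·x = M, so (P_x + 2·P_y)·x = M.
Demand: x*(P_x,P_y,M) = M/(P_x + 2·P_y), y* = 2·M/(P_x + 2·P_y).
Here 8 + 2·9.8 = 27.6, giving x* = 11.1594 and y* = 22.3188.
Utility at the optimum: U(11.1594, 22.3188) = 22.3188.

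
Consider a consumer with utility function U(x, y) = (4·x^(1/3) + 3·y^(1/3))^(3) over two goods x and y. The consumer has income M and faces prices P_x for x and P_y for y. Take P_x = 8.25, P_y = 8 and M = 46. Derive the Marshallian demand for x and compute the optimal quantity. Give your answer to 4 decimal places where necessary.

x* = 3.3597

Numerically y/x = 0.680202, so x* = 46/(8.25 + 8·0.680202) = 3.3597.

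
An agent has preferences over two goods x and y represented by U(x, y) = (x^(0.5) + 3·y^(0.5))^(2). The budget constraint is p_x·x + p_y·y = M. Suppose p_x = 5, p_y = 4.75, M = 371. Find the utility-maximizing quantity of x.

With the ratio pinned down, the budget gives x* = M/(p_x + p_y·(y/x)) and y* = (y/x)·x*.
Numerically y/x = 9.972299, so x* = 371/(5 + 4.75·9.972299) = 7.0844.

x* = 7.0844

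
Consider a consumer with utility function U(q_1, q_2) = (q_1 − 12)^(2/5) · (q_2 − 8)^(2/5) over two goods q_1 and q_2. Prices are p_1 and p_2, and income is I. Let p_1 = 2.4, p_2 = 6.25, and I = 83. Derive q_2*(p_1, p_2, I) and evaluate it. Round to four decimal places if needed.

Let q_1' = q_1−12, q_2' = q_2−8. MRS = q_2'/q_1' = p_1/p_2.
After buying the subsistence bundle (12, 8), a share 0.5 of the remaining income goes to q_1: q_1* = 12 + 0.5·(I − 12p_1 − 8p_2)/p_1.
Discretionary income = 83 − 12·2.4 − 8·6.25 = 4.2; q_2* = 8 + 0.5·4.2/6.25 = 8.336.

q_2* = 8.336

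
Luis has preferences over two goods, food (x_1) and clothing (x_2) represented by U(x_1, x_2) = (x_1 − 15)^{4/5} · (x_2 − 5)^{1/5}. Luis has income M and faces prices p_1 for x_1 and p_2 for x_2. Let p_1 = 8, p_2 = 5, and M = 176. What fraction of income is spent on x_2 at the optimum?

Let x_1' = x_1−15, x_2' = x_2−5. MRS = 4·x_2'/x_1' = p_1/p_2.
Substituting into the budget: x_1* = 15 + 0.8·(M − 15·p_1 − 5·p_2)/p_1, and x_2* = 5 + 0.2·(…)/p_2.
Discretionary income = 176 − 15·8 − 5·5 = 31; x_1* = 15 + 0.8·31/8 = 18.1; x_2* = 5 + 0.2·31/5 = 6.24.
Expenditure on x_2: 5·6.24 = 31.2; share = 0.1773.

share on x_2 = 0.1773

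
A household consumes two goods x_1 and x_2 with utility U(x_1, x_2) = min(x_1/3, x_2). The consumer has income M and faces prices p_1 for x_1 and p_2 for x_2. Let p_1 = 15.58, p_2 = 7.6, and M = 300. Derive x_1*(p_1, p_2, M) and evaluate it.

x_1* = 16.5624

With perfect complements, no substitution: consume in ratio x_1:x_2 = 3:1.
Budget: p_1·x_1 + p_2·(1/3)·x_1 = M, so (3·p_1 + p_2)·x_1 = 3·M.
Demand: x_1*(p_1,p_2,M) = 3·M/(3·p_1 + p_2), x_2* = M/(3·p_1 + p_2).
Here 3·15.58 + 7.6 = 54.34, giving x_1* = 16.5624.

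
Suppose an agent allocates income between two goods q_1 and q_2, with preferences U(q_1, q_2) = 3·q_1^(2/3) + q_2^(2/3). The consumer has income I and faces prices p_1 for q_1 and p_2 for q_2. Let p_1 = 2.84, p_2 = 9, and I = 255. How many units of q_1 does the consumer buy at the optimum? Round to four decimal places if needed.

q_1* = 89.4588

MRS = MU_q_1/MU_q_2 = 3·(q_2/q_1)^(1/3). Set equal to p_1/p_2.
Hence q_2/q_1 = ((1/3)·p_1/p_2)^(1/(1/3)), i.e. raised to the 3 power.
Substitute q_2 = (q_2/q_1)·q_1 into the budget: q_1* = I/(p_1 + p_2·(q_2/q_1)).
Numerically q_2/q_1 = 0.001164, so q_1* = 255/(2.84 + 9·0.001164) = 89.4588.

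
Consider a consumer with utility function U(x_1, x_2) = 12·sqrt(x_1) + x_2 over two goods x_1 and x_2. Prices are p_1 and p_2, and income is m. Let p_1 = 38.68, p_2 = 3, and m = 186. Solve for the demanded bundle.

MU_x_1 = 6/√x_1, MU_x_2 = 1. Tangency: 6/√x_1 = p_1/p_2.
Solve: √x_1 = 6·p_2/p_1, so x_1*(p_1,p_2) = (6·p_2/p_1)², and x_2* = (m − p_1·x_1*)/p_2.
Plugging in: x_1* = (6·3/38.68)² = 0.2166, x_2* = 59.2079.

x_1* = 0.2166, x_2* = 59.2079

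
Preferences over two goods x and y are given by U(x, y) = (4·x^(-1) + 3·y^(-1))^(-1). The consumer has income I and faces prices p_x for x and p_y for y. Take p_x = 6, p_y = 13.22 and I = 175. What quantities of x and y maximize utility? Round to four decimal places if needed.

From the CES first-order condition, (4/3)·(y/x)^(2) = p_x/p_y.
Hence y/x = ((3/4)·p_x/p_y)^(1/(2)), i.e. raised to the 0.5 power.
With the ratio pinned down, the budget gives x* = I/(p_x + p_y·(y/x)) and y* = (y/x)·x*.
Numerically y/x = 0.583432, so x* = 175/(6 + 13.22·0.583432) = 12.7616 and y* = 0.583432·12.7616 = 7.4456.

x* = 12.7616, y* = 7.4456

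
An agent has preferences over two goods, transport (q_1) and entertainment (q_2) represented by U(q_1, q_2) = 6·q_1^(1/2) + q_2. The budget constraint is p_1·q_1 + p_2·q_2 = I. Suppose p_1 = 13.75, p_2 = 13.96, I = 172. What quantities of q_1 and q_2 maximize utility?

Thus q_1* = (3·p_2/p_1)² — independent of I — with the rest of income spent on q_2.
Plugging in: q_1* = (3·13.96/13.75)² = 9.277, q_2* = 3.1835.

q_1* = 9.277, q_2* = 3.1835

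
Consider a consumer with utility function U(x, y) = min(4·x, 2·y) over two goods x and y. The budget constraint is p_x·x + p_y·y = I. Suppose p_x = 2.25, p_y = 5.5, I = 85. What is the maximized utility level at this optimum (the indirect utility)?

Here 2·2.25 + 4·5.5 = 26.5, giving x* = 6.4151 and y* = 12.8302.
Utility at the optimum: U(6.4151, 12.8302) = 25.6604.

V = 25.6604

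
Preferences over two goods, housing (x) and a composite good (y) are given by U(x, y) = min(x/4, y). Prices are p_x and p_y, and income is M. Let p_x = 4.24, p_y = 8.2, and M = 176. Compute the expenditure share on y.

share on y = 0.3259

Leontief preferences: the optimum is at the kink where x/4 = y/1, i.e. y = (1/4)·x.
Budget: p_x·x + p_y·(1/4)·x = M, so (4·p_x + p_y)·x = 4·M.
Demand: x*(p_x,p_y,M) = 4·M/(4·p_x + p_y), y* = M/(4·p_x + p_y).
Here 4·4.24 + 8.2 = 25.16, giving x* = 27.9809 and y* = 6.9952.
Expenditure on y: 8.2·6.9952 = 57.3609; share = 0.3259.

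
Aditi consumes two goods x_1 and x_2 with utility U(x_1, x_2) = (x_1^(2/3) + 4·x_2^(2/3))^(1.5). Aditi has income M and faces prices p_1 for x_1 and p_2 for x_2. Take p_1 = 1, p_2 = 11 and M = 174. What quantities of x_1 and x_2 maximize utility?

From the CES first-order condition, (1/4)·(x_2/x_1)^(1/3) = p_1/p_2.
Solve for the ratio: x_2/x_1 = [4·p_1/p_2]^(3).
With the ratio pinned down, the budget gives x_1* = M/(p_1 + p_2·(x_2/x_1)) and x_2* = (x_2/x_1)·x_1*.
Numerically x_2/x_1 = 0.048084, so x_1* = 174/(1 + 11·0.048084) = 113.8054 and x_2* = 0.048084·113.8054 = 5.4722.

x_1* = 113.8054, x_2* = 5.4722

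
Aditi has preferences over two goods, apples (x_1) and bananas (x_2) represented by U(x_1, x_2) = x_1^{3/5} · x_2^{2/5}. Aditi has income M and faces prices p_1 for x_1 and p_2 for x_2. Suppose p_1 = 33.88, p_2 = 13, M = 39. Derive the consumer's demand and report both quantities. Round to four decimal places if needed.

x_1* = 0.6907, x_2* = 1.2

At p_1=33.88, p_2=13, M=39: x_1* = 0.6·39/33.88 = 0.6907, x_2* = 1.2.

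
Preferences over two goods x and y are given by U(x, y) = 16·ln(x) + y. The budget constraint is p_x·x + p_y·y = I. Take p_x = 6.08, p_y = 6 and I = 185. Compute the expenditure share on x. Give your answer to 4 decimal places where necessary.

So x*(p_x,p_y) = 16·p_y/p_x, independent of income; and y* = (I − 16·p_y)/p_y.
At the given prices: x* = 16·6/6.08 = 15.7895, and y* = 14.8333.
Expenditure on x: 6.08·15.7895 = 96; share = 0.5189.

share on x = 0.5189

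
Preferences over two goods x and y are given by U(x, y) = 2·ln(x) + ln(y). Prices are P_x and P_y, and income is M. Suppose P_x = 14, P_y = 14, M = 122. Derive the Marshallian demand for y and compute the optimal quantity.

y* = 2.9048

Tangency: MRS = 2·y/x = P_x/P_y.
Rearranging, P_y·y = (1/2)·P_x·x. Substituting into the budget gives P_x·x·(1 + (1/2)) = M.
Demand: x*(P_x,P_y,M) = 2/3·M/P_x and y* = 1/3·M/P_y.
At P_x=14, P_y=14, M=122: y* = 1/3·122/14 = 2.9048.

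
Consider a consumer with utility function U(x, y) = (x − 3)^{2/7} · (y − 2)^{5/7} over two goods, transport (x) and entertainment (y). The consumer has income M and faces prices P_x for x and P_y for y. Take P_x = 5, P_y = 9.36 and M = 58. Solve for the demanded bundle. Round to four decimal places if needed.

MRS = (2/5)·(y−2)/(x−3). Tangency with P_x/P_y gives y−2 = (5/2)·(P_x/P_y)·(x−3).
After buying the subsistence bundle (3, 2), a share 2/7 of the remaining income goes to x: x* = 3 + 2/7·(M − 3P_x − 2P_y)/P_x.
Discretionary income = 58 − 3·5 − 2·9.36 = 24.28; x* = 3 + 2/7·24.28/5 = 4.3874; y* = 2 + 5/7·24.28/9.36 = 3.8529.

x* = 4.3874, y* = 3.8529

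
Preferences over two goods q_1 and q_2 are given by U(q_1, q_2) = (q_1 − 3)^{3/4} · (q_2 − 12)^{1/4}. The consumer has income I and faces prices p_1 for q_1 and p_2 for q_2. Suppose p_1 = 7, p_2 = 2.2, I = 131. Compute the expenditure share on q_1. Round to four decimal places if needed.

share on q_1 = 0.6389

MRS = 3·(q_2−12)/(q_1−3). Tangency with p_1/p_2 gives q_2−12 = (1/3)·(p_1/p_2)·(q_1−3).
Substituting into the budget: q_1* = 3 + 0.75·(I − 3·p_1 − 12·p_2)/p_1, and q_2* = 12 + 0.25·(…)/p_2.
Discretionary income = 131 − 3·7 − 12·2.2 = 83.6; q_1* = 3 + 0.75·83.6/7 = 11.9571; q_2* = 12 + 0.25·83.6/2.2 = 21.5.
Expenditure on q_1: 7·11.9571 = 83.7; share = 0.6389.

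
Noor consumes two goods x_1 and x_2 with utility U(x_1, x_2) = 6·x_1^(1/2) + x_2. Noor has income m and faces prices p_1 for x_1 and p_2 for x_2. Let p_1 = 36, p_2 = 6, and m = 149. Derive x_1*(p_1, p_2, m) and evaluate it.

Solve: √x_1 = 3·p_2/p_1, so x_1*(p_1,p_2) = (3·p_2/p_1)², and x_2* = (m − p_1·x_1*)/p_2.
Plugging in: x_1* = (3·6/36)² = 0.25.

x_1* = 0.25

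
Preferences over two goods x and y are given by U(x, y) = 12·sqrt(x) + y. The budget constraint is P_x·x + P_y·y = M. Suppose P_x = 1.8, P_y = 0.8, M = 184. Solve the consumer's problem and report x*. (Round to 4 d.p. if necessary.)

MU_x = 6/√x, MU_y = 1. Tangency: 6/√x = P_x/P_y.
Solve: √x = 6·P_y/P_x, so x*(P_x,P_y) = (6·P_y/P_x)², and y* = (M − P_x·x*)/P_y.
Plugging in: x* = (6·0.8/1.8)² = 7.1111.

x* = 7.1111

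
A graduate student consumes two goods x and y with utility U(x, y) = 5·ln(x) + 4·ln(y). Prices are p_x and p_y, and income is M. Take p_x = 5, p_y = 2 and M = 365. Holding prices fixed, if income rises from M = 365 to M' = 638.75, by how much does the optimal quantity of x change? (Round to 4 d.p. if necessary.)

Δx* = 30.4167

The MRS is (5/4)·y/x. Set MRS = p_x/p_y.
Rearranging, p_y·y = (4/5)·p_x·x. Substituting into the budget gives p_x·x·(1 + (4/5)) = M.
Demand: x*(p_x,p_y,M) = 5/9·M/p_x and y* = 4/9·M/p_y.
At p_x=5, p_y=2, M=365: x* = 5/9·365/5 = 40.5556.
At M' = 638.75: x* = 70.9722. Change: 70.9722 − 40.5556 = 30.4167.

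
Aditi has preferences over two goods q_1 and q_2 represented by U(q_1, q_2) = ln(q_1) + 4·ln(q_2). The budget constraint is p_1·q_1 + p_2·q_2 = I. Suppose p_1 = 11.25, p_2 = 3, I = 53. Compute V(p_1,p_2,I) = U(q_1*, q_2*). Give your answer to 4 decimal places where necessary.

MU_q_1/MU_q_2 = (q_2)/(4·q_1); tangency sets this equal to p_1/p_2.
So p_2·q_2 = 4·p_1·q_1; combined with the budget, a share 0.2 of income goes to q_1.
Demand: q_1*(p_1,p_2,I) = 0.2·I/p_1 and q_2* = 0.8·I/p_2.
At p_1=11.25, p_2=3, I=53: q_1* = 0.2·53/11.25 = 0.9422, q_2* = 14.1333.
Utility at the optimum: U(0.9422, 14.1333) = 10.5346.

V = 10.5346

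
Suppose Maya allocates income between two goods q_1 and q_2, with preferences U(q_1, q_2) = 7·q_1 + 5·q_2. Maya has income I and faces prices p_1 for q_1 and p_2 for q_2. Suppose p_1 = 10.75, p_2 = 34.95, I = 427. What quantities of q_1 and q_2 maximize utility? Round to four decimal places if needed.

Perfect substitutes: compare marginal utility per dollar. 7/p_1 vs 5/p_2 → 0.6512 vs 0.1431.
q_1 gives more utility per dollar, so spend all income on q_1: q_1* = I/p_1, q_2* = 0.
Numerically: q_1* = 39.7209, q_2* = 0.

q_1* = 39.7209, q_2* = 0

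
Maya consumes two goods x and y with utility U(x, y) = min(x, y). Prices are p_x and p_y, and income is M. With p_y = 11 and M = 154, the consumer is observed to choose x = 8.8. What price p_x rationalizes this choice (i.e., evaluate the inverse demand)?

Leontief preferences: the optimum is at the kink where x/1 = y/1, i.e. y = x.
Budget: p_x·x + p_y·x = M, so (p_x + p_y)·x = M.
Demand: x*(p_x,p_y,M) = M/(p_x + p_y), y* = M/(p_x + p_y).
Set x* = 8.8 in the demand function and solve for p_x: p_x = 6.5.

p_x = 6.5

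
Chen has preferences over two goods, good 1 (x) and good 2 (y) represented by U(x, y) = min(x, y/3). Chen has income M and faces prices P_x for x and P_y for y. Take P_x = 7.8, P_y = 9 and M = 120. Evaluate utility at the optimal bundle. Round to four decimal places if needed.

V = 3.4483

Leontief preferences: the optimum is at the kink where x/1 = y/3, i.e. y = 3·x.
Budget: P_x·x + P_y·3·x = M, so (P_x + 3·P_y)·x = M.
Demand: x*(P_x,P_y,M) = M/(P_x + 3·P_y), y* = 3·M/(P_x + 3·P_y).
Here 7.8 + 3·9 = 34.8, giving x* = 3.4483 and y* = 10.3448.
Utility at the optimum: U(3.4483, 10.3448) = 3.4483.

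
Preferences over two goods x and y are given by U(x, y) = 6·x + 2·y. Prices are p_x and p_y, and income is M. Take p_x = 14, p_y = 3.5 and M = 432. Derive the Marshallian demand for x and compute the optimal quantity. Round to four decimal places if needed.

Linear utility — the consumer picks whichever good has higher MU/price: 6/14 = 0.4286 vs 2/3.5 = 0.5714.
y gives more utility per dollar, so spend all income on y: y* = M/p_y, x* = 0.
Numerically: x* = 0, y* = 123.4286.

x* = 0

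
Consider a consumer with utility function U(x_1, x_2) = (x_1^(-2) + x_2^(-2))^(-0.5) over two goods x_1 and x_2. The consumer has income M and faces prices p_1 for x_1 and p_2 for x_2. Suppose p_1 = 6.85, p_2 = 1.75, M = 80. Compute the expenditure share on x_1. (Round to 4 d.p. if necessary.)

MRS = MU_x_1/MU_x_2 = (x_2/x_1)^(3). Set equal to p_1/p_2.
Hence x_2/x_1 = (p_1/p_2)^(1/(3)), i.e. raised to the 1/3 power.
Substitute x_2 = (x_2/x_1)·x_1 into the budget: x_1* = M/(p_1 + p_2·(x_2/x_1)).
Numerically x_2/x_1 = 1.575981, so x_1* = 80/(6.85 + 1.75·1.575981) = 8.3264 and x_2* = 1.575981·8.3264 = 13.1223.
Expenditure on x_1: 6.85·8.3264 = 57.036; share = 0.713.

share on x_1 = 0.713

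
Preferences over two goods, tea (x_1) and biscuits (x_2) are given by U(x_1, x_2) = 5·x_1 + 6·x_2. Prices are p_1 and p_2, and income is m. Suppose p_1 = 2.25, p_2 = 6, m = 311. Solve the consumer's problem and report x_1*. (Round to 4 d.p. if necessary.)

x_1* = 138.2222

x_1 gives more utility per dollar, so spend all income on x_1: x_1* = m/p_1, x_2* = 0.
Numerically: x_1* = 138.2222, x_2* = 0.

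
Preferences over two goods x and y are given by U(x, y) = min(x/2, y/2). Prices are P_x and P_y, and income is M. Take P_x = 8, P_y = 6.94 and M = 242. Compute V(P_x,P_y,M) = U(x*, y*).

V = 8.0991

Leontief preferences: the optimum is at the kink where x/2 = y/2, i.e. y = x.
Budget: P_x·x + P_y·x = M, so (2·P_x + 2·P_y)·x = 2·M.
Demand: x*(P_x,P_y,M) = 2·M/(2·P_x + 2·P_y), y* = 2·M/(2·P_x + 2·P_y).
Here 2·8 + 2·6.94 = 29.88, giving x* = 16.1981 and y* = 16.1981.
Utility at the optimum: U(16.1981, 16.1981) = 8.0991.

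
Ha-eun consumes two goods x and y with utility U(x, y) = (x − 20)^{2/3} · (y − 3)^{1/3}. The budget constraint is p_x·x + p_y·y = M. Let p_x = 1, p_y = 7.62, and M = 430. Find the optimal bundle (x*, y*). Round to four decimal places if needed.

x* = 278.0933, y* = 19.9353

After buying the subsistence bundle (20, 3), a share 2/3 of the remaining income goes to x: x* = 20 + 2/3·(M − 20p_x − 3p_y)/p_x.
Discretionary income = 430 − 20·1 − 3·7.62 = 387.14; x* = 20 + 2/3·387.14/1 = 278.0933; y* = 3 + 1/3·387.14/7.62 = 19.9353.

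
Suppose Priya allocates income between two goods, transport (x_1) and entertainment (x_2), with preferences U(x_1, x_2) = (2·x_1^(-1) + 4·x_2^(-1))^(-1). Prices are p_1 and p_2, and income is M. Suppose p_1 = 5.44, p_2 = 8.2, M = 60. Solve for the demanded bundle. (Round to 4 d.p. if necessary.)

From the CES first-order condition, (1/2)·(x_2/x_1)^(2) = p_1/p_2.
Solve for the ratio: x_2/x_1 = [2·p_1/p_2]^(0.5).
With the ratio pinned down, the budget gives x_1* = M/(p_1 + p_2·(x_2/x_1)) and x_2* = (x_2/x_1)·x_1*.
Numerically x_2/x_1 = 1.151881, so x_1* = 60/(5.44 + 8.2·1.151881) = 4.0308 and x_2* = 1.151881·4.0308 = 4.643.

x_1* = 4.0308, x_2* = 4.643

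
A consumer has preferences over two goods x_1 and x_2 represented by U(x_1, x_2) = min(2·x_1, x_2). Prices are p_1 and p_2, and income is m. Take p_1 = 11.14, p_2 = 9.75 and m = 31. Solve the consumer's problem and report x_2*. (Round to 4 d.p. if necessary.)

Leontief preferences: the optimum is at the kink where x_1/1 = x_2/2, i.e. x_2 = 2·x_1.
Budget: p_1·x_1 + p_2·2·x_1 = m, so (p_1 + 2·p_2)·x_1 = m.
Demand: x_1*(p_1,p_2,m) = m/(p_1 + 2·p_2), x_2* = 2·m/(p_1 + 2·p_2).
Here 11.14 + 2·9.75 = 30.64, giving x_2* = 2.0235.

x_2* = 2.0235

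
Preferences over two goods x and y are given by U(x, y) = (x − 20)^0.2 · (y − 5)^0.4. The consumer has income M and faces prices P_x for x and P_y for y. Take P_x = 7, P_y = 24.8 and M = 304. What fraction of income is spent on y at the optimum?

This is Cobb-Douglas in (x−20, y−5): tangency gives 0.2·P_y·(y−5) = 0.4·P_x·(x−20).
After buying the subsistence bundle (20, 5), a share 1/3 of the remaining income goes to x: x* = 20 + 1/3·(M − 20P_x − 5P_y)/P_x.
Discretionary income = 304 − 20·7 − 5·24.8 = 40; x* = 20 + 1/3·40/7 = 21.9048; y* = 5 + 2/3·40/24.8 = 6.0753.
Expenditure on y: 24.8·6.0753 = 150.6667; share = 0.4956.

share on y = 0.4956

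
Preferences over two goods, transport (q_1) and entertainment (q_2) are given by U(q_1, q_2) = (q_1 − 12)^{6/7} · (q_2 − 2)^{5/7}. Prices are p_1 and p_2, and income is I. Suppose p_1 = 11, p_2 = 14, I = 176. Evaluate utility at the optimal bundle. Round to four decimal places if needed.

This is Cobb-Douglas in (q_1−12, q_2−2): tangency gives 6/7·p_2·(q_2−2) = 5/7·p_1·(q_1−12).
After buying the subsistence bundle (12, 2), a share 6/11 of the remaining income goes to q_1: q_1* = 12 + 6/11·(I − 12p_1 − 2p_2)/p_1.
Discretionary income = 176 − 12·11 − 2·14 = 16; q_1* = 12 + 6/11·16/11 = 12.7934; q_2* = 2 + 5/11·16/14 = 2.5195.
Utility at the optimum: U(12.7934, 2.5195) = 0.5137.

V = 0.5137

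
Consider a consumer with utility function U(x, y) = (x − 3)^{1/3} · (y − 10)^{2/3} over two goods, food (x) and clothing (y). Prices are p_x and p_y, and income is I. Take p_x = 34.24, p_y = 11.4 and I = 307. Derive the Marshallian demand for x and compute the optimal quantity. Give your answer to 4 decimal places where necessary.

x* = 3.8789

Discretionary income = 307 − 3·34.24 − 10·11.4 = 90.28; x* = 3 + 1/3·90.28/34.24 = 3.8789.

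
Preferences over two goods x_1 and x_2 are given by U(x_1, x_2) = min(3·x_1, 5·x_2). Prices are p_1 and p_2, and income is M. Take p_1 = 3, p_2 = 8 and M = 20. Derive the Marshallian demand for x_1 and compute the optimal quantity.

x_1* = 2.5641

Demand: x_1*(p_1,p_2,M) = 5·M/(5·p_1 + 3·p_2), x_2* = 3·M/(5·p_1 + 3·p_2).
Here 5·3 + 3·8 = 39, giving x_1* = 2.5641.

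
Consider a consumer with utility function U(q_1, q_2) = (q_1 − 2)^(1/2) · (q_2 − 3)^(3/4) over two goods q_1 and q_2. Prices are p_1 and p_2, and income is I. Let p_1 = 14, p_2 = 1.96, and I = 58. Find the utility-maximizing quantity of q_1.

Discretionary income = 58 − 2·14 − 3·1.96 = 24.12; q_1* = 2 + 0.4·24.12/14 = 2.6891.

q_1* = 2.6891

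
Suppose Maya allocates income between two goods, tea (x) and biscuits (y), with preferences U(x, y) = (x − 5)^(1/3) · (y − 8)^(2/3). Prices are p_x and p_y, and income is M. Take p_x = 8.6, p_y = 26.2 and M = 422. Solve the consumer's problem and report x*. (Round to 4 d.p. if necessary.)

x* = 11.5659

Let x' = x−5, y' = y−8. MRS = (1/2)·y'/x' = p_x/p_y.
After buying the subsistence bundle (5, 8), a share 1/3 of the remaining income goes to x: x* = 5 + 1/3·(M − 5p_x − 8p_y)/p_x.
Discretionary income = 422 − 5·8.6 − 8·26.2 = 169.4; x* = 5 + 1/3·169.4/8.6 = 11.5659.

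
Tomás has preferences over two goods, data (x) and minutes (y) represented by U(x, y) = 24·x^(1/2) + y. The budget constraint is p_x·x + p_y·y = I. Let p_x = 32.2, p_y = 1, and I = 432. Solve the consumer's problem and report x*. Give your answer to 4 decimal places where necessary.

Set MRS = p_x/p_y: 12·x^(−1/2) = p_x/p_y.
Thus x* = (12·p_y/p_x)² — independent of I — with the rest of income spent on y.
Plugging in: x* = (12·1/32.2)² = 0.1389.

x* = 0.1389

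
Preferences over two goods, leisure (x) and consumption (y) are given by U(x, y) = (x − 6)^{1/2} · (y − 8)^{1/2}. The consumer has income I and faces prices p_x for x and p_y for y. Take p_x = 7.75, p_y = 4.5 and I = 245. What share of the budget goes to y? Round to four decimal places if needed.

share on y = 0.4786

Let x' = x−6, y' = y−8. MRS = y'/x' = p_x/p_y.
Substituting into the budget: x* = 6 + 0.5·(I − 6·p_x − 8·p_y)/p_x, and y* = 8 + 0.5·(…)/p_y.
Discretionary income = 245 − 6·7.75 − 8·4.5 = 162.5; x* = 6 + 0.5·162.5/7.75 = 16.4839; y* = 8 + 0.5·162.5/4.5 = 26.0556.
Expenditure on y: 4.5·26.0556 = 117.25; share = 0.4786.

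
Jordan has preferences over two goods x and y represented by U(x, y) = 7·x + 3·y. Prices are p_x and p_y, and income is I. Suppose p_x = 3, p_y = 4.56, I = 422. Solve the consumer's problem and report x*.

Linear utility — the consumer picks whichever good has higher MU/price: 7/3 = 2.3333 vs 3/4.56 = 0.6579.
x gives more utility per dollar, so spend all income on x: x* = I/p_x, y* = 0.
Numerically: x* = 140.6667, y* = 0.

x* = 140.6667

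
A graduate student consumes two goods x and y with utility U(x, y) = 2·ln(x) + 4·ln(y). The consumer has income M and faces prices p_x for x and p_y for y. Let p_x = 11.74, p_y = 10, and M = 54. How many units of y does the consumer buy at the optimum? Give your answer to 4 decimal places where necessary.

MU_x/MU_y = (2·y)/(4·x); tangency sets this equal to p_x/p_y.
So 2·p_y·y = 4·p_x·x; combined with the budget, a share 1/3 of income goes to x.
Demand: x*(p_x,p_y,M) = 1/3·M/p_x and y* = 2/3·M/p_y.
At p_x=11.74, p_y=10, M=54: y* = 2/3·54/10 = 3.6.

y* = 3.6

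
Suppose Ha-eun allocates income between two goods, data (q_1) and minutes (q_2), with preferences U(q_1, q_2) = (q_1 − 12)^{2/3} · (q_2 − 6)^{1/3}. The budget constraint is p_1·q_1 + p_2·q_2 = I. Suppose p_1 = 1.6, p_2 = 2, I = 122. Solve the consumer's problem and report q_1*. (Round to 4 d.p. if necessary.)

q_1* = 49.8333

Discretionary income = 122 − 12·1.6 − 6·2 = 90.8; q_1* = 12 + 2/3·90.8/1.6 = 49.8333.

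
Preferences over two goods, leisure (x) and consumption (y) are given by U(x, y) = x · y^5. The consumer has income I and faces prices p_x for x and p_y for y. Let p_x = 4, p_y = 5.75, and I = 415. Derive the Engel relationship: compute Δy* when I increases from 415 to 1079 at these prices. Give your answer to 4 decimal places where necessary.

Δy* = 96.2319

The MRS is (1/5)·y/x. Set MRS = p_x/p_y.
Rearranging, p_y·y = 5·p_x·x. Substituting into the budget gives p_x·x·(1 + 5) = I.
Demand: x*(p_x,p_y,I) = 1/6·I/p_x and y* = 5/6·I/p_y.
At p_x=4, p_y=5.75, I=415: y* = 5/6·415/5.75 = 60.1449.
At I' = 1079: y* = 156.3768. Change: 156.3768 − 60.1449 = 96.2319.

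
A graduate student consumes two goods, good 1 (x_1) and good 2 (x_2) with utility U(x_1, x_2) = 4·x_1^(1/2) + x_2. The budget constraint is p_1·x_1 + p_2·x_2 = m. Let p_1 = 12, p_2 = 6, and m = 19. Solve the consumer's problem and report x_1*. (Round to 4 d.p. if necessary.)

Plugging in: x_1* = (2·6/12)² = 1.

x_1* = 1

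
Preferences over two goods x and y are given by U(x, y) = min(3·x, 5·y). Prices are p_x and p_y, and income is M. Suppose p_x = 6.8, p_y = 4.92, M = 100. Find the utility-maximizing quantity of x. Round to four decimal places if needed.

With perfect complements, no substitution: consume in ratio x:y = 5:3.
Budget: p_x·x + p_y·(3/5)·x = M, so (5·p_x + 3·p_y)·x = 5·M.
Demand: x*(p_x,p_y,M) = 5·M/(5·p_x + 3·p_y), y* = 3·M/(5·p_x + 3·p_y).
Here 5·6.8 + 3·4.92 = 48.76, giving x* = 10.2543.

x* = 10.2543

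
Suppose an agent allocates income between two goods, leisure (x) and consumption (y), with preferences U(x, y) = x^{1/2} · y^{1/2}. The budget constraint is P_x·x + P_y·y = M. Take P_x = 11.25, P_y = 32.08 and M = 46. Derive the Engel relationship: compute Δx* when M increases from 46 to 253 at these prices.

Tangency: MRS = y/x = P_x/P_y.
Rearranging, P_y·y = P_x·x. Substituting into the budget gives P_x·x·(1 + 1) = M.
Demand: x*(P_x,P_y,M) = 0.5·M/P_x and y* = 0.5·M/P_y.
At P_x=11.25, P_y=32.08, M=46: x* = 0.5·46/11.25 = 2.0444.
At M' = 253: x* = 11.2444. Change: 11.2444 − 2.0444 = 9.2.

Δx* = 9.2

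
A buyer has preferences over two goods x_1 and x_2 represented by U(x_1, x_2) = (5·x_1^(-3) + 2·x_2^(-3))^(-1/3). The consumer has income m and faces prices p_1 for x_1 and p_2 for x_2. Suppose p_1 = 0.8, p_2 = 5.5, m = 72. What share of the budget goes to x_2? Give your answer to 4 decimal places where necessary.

share on x_2 = 0.7715

MRS = MU_x_1/MU_x_2 = (5/2)·(x_2/x_1)^(4). Set equal to p_1/p_2.
Hence x_2/x_1 = ((2/5)·p_1/p_2)^(1/(4)), i.e. raised to the 0.25 power.
Substitute x_2 = (x_2/x_1)·x_1 into the budget: x_1* = m/(p_1 + p_2·(x_2/x_1)).
Numerically x_2/x_1 = 0.49113, so x_1* = 72/(0.8 + 5.5·0.49113) = 20.5643 and x_2* = 0.49113·20.5643 = 10.0997.
Expenditure on x_2: 5.5·10.0997 = 55.5486; share = 0.7715.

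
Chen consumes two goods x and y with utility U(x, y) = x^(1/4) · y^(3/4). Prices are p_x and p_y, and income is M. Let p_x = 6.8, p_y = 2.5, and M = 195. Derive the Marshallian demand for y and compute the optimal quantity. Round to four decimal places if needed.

y* = 58.5

Tangency: MRS = (1/3)·y/x = p_x/p_y.
So 0.25·p_y·y = 0.75·p_x·x; combined with the budget, a share 0.25 of income goes to x.
Demand: x*(p_x,p_y,M) = 0.25·M/p_x and y* = 0.75·M/p_y.
At p_x=6.8, p_y=2.5, M=195: y* = 0.75·195/2.5 = 58.5.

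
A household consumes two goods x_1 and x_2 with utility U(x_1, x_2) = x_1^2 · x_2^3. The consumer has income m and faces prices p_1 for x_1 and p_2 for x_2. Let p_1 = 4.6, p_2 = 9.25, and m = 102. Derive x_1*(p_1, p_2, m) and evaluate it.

MU_x_1/MU_x_2 = (2·x_2)/(3·x_1); tangency sets this equal to p_1/p_2.
Rearranging, p_2·x_2 = (3/2)·p_1·x_1. Substituting into the budget gives p_1·x_1·(1 + (3/2)) = m.
Demand: x_1*(p_1,p_2,m) = 0.4·m/p_1 and x_2* = 0.6·m/p_2.
At p_1=4.6, p_2=9.25, m=102: x_1* = 0.4·102/4.6 = 8.8696.

x_1* = 8.8696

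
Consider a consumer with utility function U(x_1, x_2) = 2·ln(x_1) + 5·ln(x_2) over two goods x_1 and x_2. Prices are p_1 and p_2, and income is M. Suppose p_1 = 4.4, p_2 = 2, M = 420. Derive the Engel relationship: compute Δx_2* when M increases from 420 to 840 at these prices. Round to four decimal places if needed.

Δx_2* = 150

At p_1=4.4, p_2=2, M=420: x_2* = 5/7·420/2 = 150.
At M' = 840: x_2* = 300. Change: 300 − 150 = 150.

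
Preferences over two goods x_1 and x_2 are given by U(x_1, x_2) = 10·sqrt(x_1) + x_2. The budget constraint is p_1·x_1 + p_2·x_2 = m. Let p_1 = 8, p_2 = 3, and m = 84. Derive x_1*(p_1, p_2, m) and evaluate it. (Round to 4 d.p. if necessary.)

Utility is quasi-linear in x_2; the FOC for x_1 is 5/√x_1 = p_1/p_2.
Thus x_1* = (5·p_2/p_1)² — independent of m — with the rest of income spent on x_2.
Plugging in: x_1* = (5·3/8)² = 3.5156.

x_1* = 3.5156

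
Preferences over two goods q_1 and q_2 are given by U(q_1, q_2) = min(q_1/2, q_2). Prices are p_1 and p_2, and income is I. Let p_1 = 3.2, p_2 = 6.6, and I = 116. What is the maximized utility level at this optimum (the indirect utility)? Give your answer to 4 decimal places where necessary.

With perfect complements, no substitution: consume in ratio q_1:q_2 = 2:1.
Budget: p_1·q_1 + p_2·(1/2)·q_1 = I, so (2·p_1 + p_2)·q_1 = 2·I.
Demand: q_1*(p_1,p_2,I) = 2·I/(2·p_1 + p_2), q_2* = I/(2·p_1 + p_2).
Here 2·3.2 + 6.6 = 13, giving q_1* = 17.8462 and q_2* = 8.9231.
Utility at the optimum: U(17.8462, 8.9231) = 8.9231.

V = 8.9231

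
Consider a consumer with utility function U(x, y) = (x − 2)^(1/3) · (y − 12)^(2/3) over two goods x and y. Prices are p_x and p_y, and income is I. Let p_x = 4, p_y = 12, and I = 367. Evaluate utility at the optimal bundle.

This is Cobb-Douglas in (x−2, y−12): tangency gives 1/3·p_y·(y−12) = 2/3·p_x·(x−2).
After buying the subsistence bundle (2, 12), a share 1/3 of the remaining income goes to x: x* = 2 + 1/3·(I − 2p_x − 12p_y)/p_x.
Discretionary income = 367 − 2·4 − 12·12 = 215; x* = 2 + 1/3·215/4 = 19.9167; y* = 12 + 2/3·215/12 = 23.9444.
Utility at the optimum: U(19.9167, 23.9444) = 13.673.

V = 13.673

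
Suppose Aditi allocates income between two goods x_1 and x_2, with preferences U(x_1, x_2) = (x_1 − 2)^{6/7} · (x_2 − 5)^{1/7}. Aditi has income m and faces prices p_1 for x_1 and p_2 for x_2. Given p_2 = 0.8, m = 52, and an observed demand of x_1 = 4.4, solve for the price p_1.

p_1 = 10

Let x_1' = x_1−2, x_2' = x_2−5. MRS = 6·x_2'/x_1' = p_1/p_2.
Substituting into the budget: x_1* = 2 + 6/7·(m − 2·p_1 − 5·p_2)/p_1, and x_2* = 5 + 1/7·(…)/p_2.
Set x_1* = 4.4 in the demand function and solve for p_1: p_1 = 10.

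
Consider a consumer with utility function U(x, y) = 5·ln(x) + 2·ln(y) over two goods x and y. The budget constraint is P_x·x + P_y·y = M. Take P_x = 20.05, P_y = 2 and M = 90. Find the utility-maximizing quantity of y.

MU_x/MU_y = (5·y)/(2·x); tangency sets this equal to P_x/P_y.
So 5·P_y·y = 2·P_x·x; combined with the budget, a share 5/7 of income goes to x.
Demand: x*(P_x,P_y,M) = 5/7·M/P_x and y* = 2/7·M/P_y.
At P_x=20.05, P_y=2, M=90: y* = 2/7·90/2 = 12.8571.

y* = 12.8571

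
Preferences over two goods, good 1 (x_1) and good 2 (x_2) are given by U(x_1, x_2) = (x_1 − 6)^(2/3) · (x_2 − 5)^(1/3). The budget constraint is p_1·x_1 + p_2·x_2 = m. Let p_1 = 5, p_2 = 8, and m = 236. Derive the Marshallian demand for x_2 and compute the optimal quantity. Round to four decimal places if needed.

MRS = 2·(x_2−5)/(x_1−6). Tangency with p_1/p_2 gives x_2−5 = (1/2)·(p_1/p_2)·(x_1−6).
After buying the subsistence bundle (6, 5), a share 2/3 of the remaining income goes to x_1: x_1* = 6 + 2/3·(m − 6p_1 − 5p_2)/p_1.
Discretionary income = 236 − 6·5 − 5·8 = 166; x_2* = 5 + 1/3·166/8 = 11.9167.

x_2* = 11.9167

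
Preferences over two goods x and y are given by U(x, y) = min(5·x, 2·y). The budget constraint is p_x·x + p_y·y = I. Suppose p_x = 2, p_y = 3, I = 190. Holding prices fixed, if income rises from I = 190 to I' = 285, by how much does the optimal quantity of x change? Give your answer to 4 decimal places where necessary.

Leontief preferences: the optimum is at the kink where x/2 = y/5, i.e. y = (5/2)·x.
Budget: p_x·x + p_y·(5/2)·x = I, so (2·p_x + 5·p_y)·x = 2·I.
Demand: x*(p_x,p_y,I) = 2·I/(2·p_x + 5·p_y), y* = 5·I/(2·p_x + 5·p_y).
Here 2·2 + 5·3 = 19, giving x* = 20.
At I' = 285: x* = 30. Change: 30 − 20 = 10.

Δx* = 10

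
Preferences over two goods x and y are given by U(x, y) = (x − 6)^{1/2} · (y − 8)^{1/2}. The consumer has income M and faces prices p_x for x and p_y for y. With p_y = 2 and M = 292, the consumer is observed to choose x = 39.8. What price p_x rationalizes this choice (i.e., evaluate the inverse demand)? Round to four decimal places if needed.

This is Cobb-Douglas in (x−6, y−8): tangency gives 0.5·p_y·(y−8) = 0.5·p_x·(x−6).
After buying the subsistence bundle (6, 8), a share 0.5 of the remaining income goes to x: x* = 6 + 0.5·(M − 6p_x − 8p_y)/p_x.
Set x* = 39.8 in the demand function and solve for p_x: p_x = 3.75.

p_x = 3.75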